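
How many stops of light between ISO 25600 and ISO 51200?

25600 → 51200 — count the steps: 1 stop.

1 stop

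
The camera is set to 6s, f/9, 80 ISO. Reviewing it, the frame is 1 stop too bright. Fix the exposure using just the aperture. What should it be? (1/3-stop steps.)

Overexposed by 1 stop → need 1 stop darker.
Aperture: f/9 → f/10 → f/11 → f/13.

f/13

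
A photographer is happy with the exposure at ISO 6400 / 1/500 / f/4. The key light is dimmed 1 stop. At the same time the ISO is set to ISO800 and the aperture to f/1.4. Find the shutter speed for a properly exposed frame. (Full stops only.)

Scene light: 1 stop darker.
ISO: 6400 → 3200 → 1600 → 800 — 3 stops dropped (darker).
Aperture: f/4 → f/2.8 → f/2 → f/1.4 — 3 stops wider (brighter).
Net so far: 1 stop darker. Shutter speed: 1/500 → 1/250.

1/250s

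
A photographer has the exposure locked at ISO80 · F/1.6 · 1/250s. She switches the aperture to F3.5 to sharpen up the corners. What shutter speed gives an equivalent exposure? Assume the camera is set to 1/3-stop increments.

Aperture: f/1.6 → f/1.8 → f/2 → f/2.2 → f/2.5 → f/2.8 → f/3.2 → f/3.5 — 2 1/3 stops smaller aperture (darker).
Need 2 1/3 stops brighter from the shutter speed: 1/250 → 1/200 → 1/160 → 1/125 → 1/100 → 1/80 → 1/60 → 1/50.

1/50s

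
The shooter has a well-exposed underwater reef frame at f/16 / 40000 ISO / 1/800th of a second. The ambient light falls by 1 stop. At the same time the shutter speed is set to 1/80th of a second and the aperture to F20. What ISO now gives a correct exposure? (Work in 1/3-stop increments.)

Scene light: 1 stop darker.
Shutter speed: 1/800 → 1/640 → 1/500 → 1/400 → 1/320 → 1/250 → 1/200 → 1/160 → 1/125 → 1/100 → 1/80 — 3 1/3 stops slower (brighter).
Aperture: f/16 → f/18 → f/20 — 2/3 stop smaller aperture (darker).
Net so far: 1 2/3 stops brighter. ISO: 40000 → 32000 → 25600 → 20000 → 16000 → 12800.

ISO 12800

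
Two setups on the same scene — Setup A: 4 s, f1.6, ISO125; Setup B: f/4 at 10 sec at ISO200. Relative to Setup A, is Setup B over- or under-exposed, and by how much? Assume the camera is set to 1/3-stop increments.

Aperture: f/1.6 → f/1.8 → f/2 → f/2.2 → f/2.5 → f/2.8 → f/3.2 → f/3.5 → f/4 — 2 2/3 stops smaller aperture (darker).
Shutter speed: 4 → 5 → 6 → 8 → 10 — 1 1/3 stops longer (brighter).
ISO: 125 → 160 → 200 — 2/3 stop higher (brighter).
Net: −2 2/3 +1 1/3 +2/3 = −2/3 stops.

2/3 stop darker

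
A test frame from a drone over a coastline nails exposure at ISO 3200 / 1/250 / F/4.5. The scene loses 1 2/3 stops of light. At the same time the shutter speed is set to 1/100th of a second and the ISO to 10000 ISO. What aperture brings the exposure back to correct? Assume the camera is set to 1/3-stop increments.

f/7.1

Scene light: 1 2/3 stops darker.
Shutter speed: 1/250 → 1/200 → 1/160 → 1/125 → 1/100 — 1 1/3 stops slower (brighter).
ISO: 3200 → 4000 → 5000 → 6400 → 8000 → 10000 — 1 2/3 stops raised (brighter).
Net so far: 1 1/3 stops brighter. Aperture: f/4.5 → f/5 → f/5.6 → f/6.3 → f/7.1.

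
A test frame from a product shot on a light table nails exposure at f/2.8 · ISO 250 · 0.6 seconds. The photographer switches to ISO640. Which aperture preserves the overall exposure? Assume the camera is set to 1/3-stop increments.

f/4.5

ISO: 250 → 320 → 400 → 500 → 640 — 1 1/3 stops higher (brighter).
Need 1 1/3 stops darker from the aperture: f/2.8 → f/3.2 → f/3.5 → f/4 → f/4.5.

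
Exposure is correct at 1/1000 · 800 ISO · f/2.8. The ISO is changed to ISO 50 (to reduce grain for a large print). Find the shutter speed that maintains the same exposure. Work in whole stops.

ISO: 800 → 400 → 200 → 100 → 50 — 4 stops dropped (darker).
Need 4 stops brighter from the shutter speed: 1/1000 → 1/500 → 1/250 → 1/125 → 1/60.

1/60s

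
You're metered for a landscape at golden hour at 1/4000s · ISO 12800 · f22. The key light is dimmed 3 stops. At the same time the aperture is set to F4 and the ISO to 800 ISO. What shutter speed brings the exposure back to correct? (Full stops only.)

Scene light: 3 stops darker.
Aperture: f/22 → f/16 → f/11 → f/8 → f/5.6 → f/4 — 5 stops larger aperture (brighter).
ISO: 12800 → 6400 → 3200 → 1600 → 800 — 4 stops lower (darker).
Net so far: 2 stops darker. Shutter speed: 1/4000 → 1/2000 → 1/1000.

1/1000s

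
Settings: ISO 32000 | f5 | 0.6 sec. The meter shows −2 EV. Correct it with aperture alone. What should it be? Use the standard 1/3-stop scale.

f/2.5

Underexposed by 2 stops → need 2 stops brighter.
Aperture: f/5 → f/4.5 → f/4 → f/3.5 → f/3.2 → f/2.8 → f/2.5.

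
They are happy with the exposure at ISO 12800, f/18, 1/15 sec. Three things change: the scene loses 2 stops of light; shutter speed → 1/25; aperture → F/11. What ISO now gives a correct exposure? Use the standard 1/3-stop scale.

Scene light: 2 stops darker.
Shutter speed: 1/15 → 1/20 → 1/25 — 2/3 stop faster (darker).
Aperture: f/18 → f/16 → f/14 → f/13 → f/11 — 1 1/3 stops opened up (brighter).
Net so far: 1 1/3 stops darker. ISO: 12800 → 16000 → 20000 → 25600 → 32000.

ISO 32000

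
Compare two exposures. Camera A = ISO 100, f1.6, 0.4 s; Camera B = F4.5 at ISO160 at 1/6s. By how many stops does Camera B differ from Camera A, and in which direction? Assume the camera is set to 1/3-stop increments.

3 2/3 stops darker

Aperture: f/1.6 → f/1.8 → f/2 → f/2.2 → f/2.5 → f/2.8 → f/3.2 → f/3.5 → f/4 → f/4.5 — 3 stops smaller aperture (darker).
Shutter speed: 0.4 → 0.3 → 1/4 → 1/5 → 1/6 — 1 1/3 stops shorter (darker).
ISO: 100 → 125 → 160 — 2/3 stop raised (brighter).
Net: −3 −1 1/3 +2/3 = −3 2/3 stops.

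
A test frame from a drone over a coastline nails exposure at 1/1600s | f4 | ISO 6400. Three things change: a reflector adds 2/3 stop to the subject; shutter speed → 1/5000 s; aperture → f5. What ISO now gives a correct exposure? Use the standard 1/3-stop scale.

Scene light: 2/3 stop brighter.
Shutter speed: 1/1600 → 1/2000 → 1/2500 → 1/3200 → 1/4000 → 1/5000 — 1 2/3 stops faster (darker).
Aperture: f/4 → f/4.5 → f/5 — 2/3 stop smaller aperture (darker).
Net so far: 1 2/3 stops darker. ISO: 6400 → 8000 → 10000 → 12800 → 16000 → 20000.

ISO 20000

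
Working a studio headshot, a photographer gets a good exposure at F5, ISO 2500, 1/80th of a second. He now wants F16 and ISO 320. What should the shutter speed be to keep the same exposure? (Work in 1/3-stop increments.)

1 s

Aperture: f/5 → f/5.6 → f/6.3 → f/7.1 → f/8 → f/9 → f/10 → f/11 → f/13 → f/14 → f/16 — 3 1/3 stops stopped down (darker).
ISO: 2500 → 2000 → 1600 → 1250 → 1000 → 800 → 640 → 500 → 400 → 320 — 3 stops lower (darker).
Net change so far: 6 1/3 stops darker. Offset with the shutter speed: 1/80 → 1/60 → 1/50 → 1/40 → 1/30 → 1/25 → 1/20 → 1/15 → 1/13 → 1/10 → 1/8 → 1/6 → 1/5 → 1/4 → 0.3 → 0.4 → 0.5 → 0.6 → 0.8 → 1.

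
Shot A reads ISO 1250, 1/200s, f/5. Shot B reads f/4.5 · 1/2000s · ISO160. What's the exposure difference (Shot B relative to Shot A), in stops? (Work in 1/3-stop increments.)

Aperture: f/5 → f/4.5 — 1/3 stop opened up (brighter).
Shutter speed: 1/200 → 1/250 → 1/320 → 1/400 → 1/500 → 1/640 → 1/800 → 1/1000 → 1/1250 → 1/1600 → 1/2000 — 3 1/3 stops faster (darker).
ISO: 1250 → 1000 → 800 → 640 → 500 → 400 → 320 → 250 → 200 → 160 — 3 stops dropped (darker).
Net: +1/3 −3 1/3 −3 = −6 stops.

6 stops darker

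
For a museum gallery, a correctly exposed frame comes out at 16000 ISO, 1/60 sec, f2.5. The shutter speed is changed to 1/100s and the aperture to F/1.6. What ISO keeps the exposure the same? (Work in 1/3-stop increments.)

Shutter speed: 1/60 → 1/80 → 1/100 — 2/3 stop faster (darker).
Aperture: f/2.5 → f/2.2 → f/2 → f/1.8 → f/1.6 — 1 1/3 stops larger aperture (brighter).
Net change so far: 2/3 stop brighter. Offset with the ISO: 16000 → 12800 → 10000.

ISO 10000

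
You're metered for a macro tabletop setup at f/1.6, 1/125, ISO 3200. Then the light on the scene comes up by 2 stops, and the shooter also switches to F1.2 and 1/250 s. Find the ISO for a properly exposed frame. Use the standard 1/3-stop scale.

ISO 1000

Scene light: 2 stops brighter.
Aperture: f/1.6 → f/1.4 → f/1.2 — 2/3 stop larger aperture (brighter).
Shutter speed: 1/125 → 1/160 → 1/200 → 1/250 — 1 stop shorter (darker).
Net so far: 1 2/3 stops brighter. ISO: 3200 → 2500 → 2000 → 1600 → 1250 → 1000.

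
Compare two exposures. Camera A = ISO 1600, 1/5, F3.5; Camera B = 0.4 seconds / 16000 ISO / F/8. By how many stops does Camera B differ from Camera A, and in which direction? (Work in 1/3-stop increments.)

Aperture: f/3.5 → f/4 → f/4.5 → f/5 → f/5.6 → f/6.3 → f/7.1 → f/8 — 2 1/3 stops smaller aperture (darker).
Shutter speed: 1/5 → 1/4 → 0.3 → 0.4 — 1 stop longer (brighter).
ISO: 1600 → 2000 → 2500 → 3200 → 4000 → 5000 → 6400 → 8000 → 10000 → 12800 → 16000 — 3 1/3 stops raised (brighter).
Net: −2 1/3 +1 +3 1/3 = +2 stops.

2 stops brighter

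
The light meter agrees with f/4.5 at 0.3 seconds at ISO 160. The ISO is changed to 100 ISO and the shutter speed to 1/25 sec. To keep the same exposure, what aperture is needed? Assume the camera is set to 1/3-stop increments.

f/1.2

ISO: 160 → 125 → 100 — 2/3 stop lower (darker).
Shutter speed: 0.3 → 1/4 → 1/5 → 1/6 → 1/8 → 1/10 → 1/13 → 1/15 → 1/20 → 1/25 — 3 stops shorter (darker).
Net change so far: 3 2/3 stops darker. Offset with the aperture: f/4.5 → f/4 → f/3.5 → f/3.2 → f/2.8 → f/2.5 → f/2.2 → f/2 → f/1.8 → f/1.6 → f/1.4 → f/1.2.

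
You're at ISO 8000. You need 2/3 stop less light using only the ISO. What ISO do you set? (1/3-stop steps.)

ISO: 8000 → 6400 → 5000 — 2/3 stop dropped (darker).

ISO 5000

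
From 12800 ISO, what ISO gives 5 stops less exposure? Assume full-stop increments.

ISO 400

ISO: 12800 → 6400 → 3200 → 1600 → 800 → 400 — 5 stops dropped (darker).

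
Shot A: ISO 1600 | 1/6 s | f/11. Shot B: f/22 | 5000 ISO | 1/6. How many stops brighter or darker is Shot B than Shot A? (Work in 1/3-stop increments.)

1/3 stop darker

Aperture: f/11 → f/13 → f/14 → f/16 → f/18 → f/20 → f/22 — 2 stops smaller aperture (darker).
Shutter speed: unchanged.
ISO: 1600 → 2000 → 2500 → 3200 → 4000 → 5000 — 1 2/3 stops higher (brighter).
Net: −2 +1 2/3 = −1/3 stops.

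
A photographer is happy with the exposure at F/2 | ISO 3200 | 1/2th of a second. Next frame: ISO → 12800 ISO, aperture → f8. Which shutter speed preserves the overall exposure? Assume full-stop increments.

ISO: 3200 → 6400 → 12800 — 2 stops raised (brighter).
Aperture: f/2 → f/2.8 → f/4 → f/5.6 → f/8 — 4 stops stopped down (darker).
Net change so far: 2 stops darker. Offset with the shutter speed: 1/2 → 1 → 2.

2 s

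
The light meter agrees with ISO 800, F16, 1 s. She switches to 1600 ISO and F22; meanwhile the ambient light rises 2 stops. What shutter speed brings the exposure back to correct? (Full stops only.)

1/4s

Scene light: 2 stops brighter.
ISO: 800 → 1600 — 1 stop higher (brighter).
Aperture: f/16 → f/22 — 1 stop smaller aperture (darker).
Net so far: 2 stops brighter. Shutter speed: 1 → 1/2 → 1/4.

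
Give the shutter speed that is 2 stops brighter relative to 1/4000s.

1/1000s

Shutter speed: 1/4000 → 1/2000 → 1/1000 — 2 stops slower (brighter).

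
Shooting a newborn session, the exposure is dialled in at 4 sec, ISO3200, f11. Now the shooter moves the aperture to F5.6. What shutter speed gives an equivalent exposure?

1 s

Aperture: f/11 → f/8 → f/5.6 — 2 stops larger aperture (brighter).
Need 2 stops darker from the shutter speed: 4 → 2 → 1.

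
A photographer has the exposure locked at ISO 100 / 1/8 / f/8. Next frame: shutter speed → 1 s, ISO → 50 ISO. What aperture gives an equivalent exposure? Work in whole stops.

Shutter speed: 1/8 → 1/4 → 1/2 → 1 — 3 stops slower (brighter).
ISO: 100 → 50 — 1 stop lower (darker).
Net change so far: 2 stops brighter. Offset with the aperture: f/8 → f/11 → f/16.

f/16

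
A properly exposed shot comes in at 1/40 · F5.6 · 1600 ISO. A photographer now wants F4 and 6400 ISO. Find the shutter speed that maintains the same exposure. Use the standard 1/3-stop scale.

1/320s

Aperture: f/5.6 → f/5 → f/4.5 → f/4 — 1 stop wider (brighter).
ISO: 1600 → 2000 → 2500 → 3200 → 4000 → 5000 → 6400 — 2 stops higher (brighter).
Net change so far: 3 stops brighter. Offset with the shutter speed: 1/40 → 1/50 → 1/60 → 1/80 → 1/100 → 1/125 → 1/160 → 1/200 → 1/250 → 1/320.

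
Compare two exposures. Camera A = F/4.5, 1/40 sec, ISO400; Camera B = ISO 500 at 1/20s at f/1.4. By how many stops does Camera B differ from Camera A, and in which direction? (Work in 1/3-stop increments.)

Aperture: f/4.5 → f/4 → f/3.5 → f/3.2 → f/2.8 → f/2.5 → f/2.2 → f/2 → f/1.8 → f/1.6 → f/1.4 — 3 1/3 stops larger aperture (brighter).
Shutter speed: 1/40 → 1/30 → 1/25 → 1/20 — 1 stop longer (brighter).
ISO: 400 → 500 — 1/3 stop higher (brighter).
Net: +3 1/3 +1 +1/3 = +4 2/3 stops.

4 2/3 stops brighter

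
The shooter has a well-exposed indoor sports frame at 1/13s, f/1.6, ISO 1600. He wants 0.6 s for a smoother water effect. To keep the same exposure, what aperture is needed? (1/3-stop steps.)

f/4.5

Shutter speed: 1/13 → 1/10 → 1/8 → 1/6 → 1/5 → 1/4 → 0.3 → 0.4 → 0.5 → 0.6 — 3 stops longer (brighter).
Need 3 stops darker from the aperture: f/1.6 → f/1.8 → f/2 → f/2.2 → f/2.5 → f/2.8 → f/3.2 → f/3.5 → f/4 → f/4.5.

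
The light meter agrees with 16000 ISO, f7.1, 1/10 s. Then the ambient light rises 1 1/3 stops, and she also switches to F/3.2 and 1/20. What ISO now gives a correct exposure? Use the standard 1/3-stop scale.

Scene light: 1 1/3 stops brighter.
Aperture: f/7.1 → f/6.3 → f/5.6 → f/5 → f/4.5 → f/4 → f/3.5 → f/3.2 — 2 1/3 stops larger aperture (brighter).
Shutter speed: 1/10 → 1/13 → 1/15 → 1/20 — 1 stop faster (darker).
Net so far: 2 2/3 stops brighter. ISO: 16000 → 12800 → 10000 → 8000 → 6400 → 5000 → 4000 → 3200 → 2500.

ISO 2500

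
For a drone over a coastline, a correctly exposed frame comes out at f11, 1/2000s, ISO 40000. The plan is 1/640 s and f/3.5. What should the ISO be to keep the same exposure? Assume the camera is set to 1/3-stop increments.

Shutter speed: 1/2000 → 1/1600 → 1/1250 → 1/1000 → 1/800 → 1/640 — 1 2/3 stops longer (brighter).
Aperture: f/11 → f/10 → f/9 → f/8 → f/7.1 → f/6.3 → f/5.6 → f/5 → f/4.5 → f/4 → f/3.5 — 3 1/3 stops larger aperture (brighter).
Net change so far: 5 stops brighter. Offset with the ISO: 40000 → 32000 → 25600 → 20000 → 16000 → 12800 → 10000 → 8000 → 6400 → 5000 → 4000 → 3200 → 2500 → 2000 → 1600 → 1250.

ISO 1250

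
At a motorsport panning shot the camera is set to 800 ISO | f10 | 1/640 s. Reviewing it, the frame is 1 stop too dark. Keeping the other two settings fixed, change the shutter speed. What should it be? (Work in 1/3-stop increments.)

1/320s

Underexposed by 1 stop → need 1 stop brighter.
Shutter speed: 1/640 → 1/500 → 1/400 → 1/320.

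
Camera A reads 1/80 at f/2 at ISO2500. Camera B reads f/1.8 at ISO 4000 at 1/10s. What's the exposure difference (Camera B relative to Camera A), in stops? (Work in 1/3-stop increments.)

Aperture: f/2 → f/1.8 — 1/3 stop larger aperture (brighter).
Shutter speed: 1/80 → 1/60 → 1/50 → 1/40 → 1/30 → 1/25 → 1/20 → 1/15 → 1/13 → 1/10 — 3 stops slower (brighter).
ISO: 2500 → 3200 → 4000 — 2/3 stop raised (brighter).
Net: +1/3 +3 +2/3 = +4 stops.

4 stops brighter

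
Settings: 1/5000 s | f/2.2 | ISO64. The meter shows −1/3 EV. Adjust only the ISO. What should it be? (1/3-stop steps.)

ISO 80

Underexposed by 1/3 stop → need 1/3 stop brighter.
ISO: 64 → 80.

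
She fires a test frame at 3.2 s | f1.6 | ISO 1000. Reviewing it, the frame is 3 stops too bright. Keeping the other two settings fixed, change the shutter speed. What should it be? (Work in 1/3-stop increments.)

0.4 s

Overexposed by 3 stops → need 3 stops darker.
Shutter speed: 3.2 → 2.5 → 2 → 1.6 → 1.3 → 1 → 0.8 → 0.6 → 0.5 → 0.4.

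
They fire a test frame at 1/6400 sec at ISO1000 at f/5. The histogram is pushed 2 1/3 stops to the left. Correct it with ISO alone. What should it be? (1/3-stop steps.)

Underexposed by 2 1/3 stops → need 2 1/3 stops brighter.
ISO: 1000 → 1250 → 1600 → 2000 → 2500 → 3200 → 4000 → 5000.

ISO 5000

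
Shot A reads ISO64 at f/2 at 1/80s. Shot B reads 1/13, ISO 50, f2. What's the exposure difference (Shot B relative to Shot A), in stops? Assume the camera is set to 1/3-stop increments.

2 1/3 stops brighter

Aperture: unchanged.
Shutter speed: 1/80 → 1/60 → 1/50 → 1/40 → 1/30 → 1/25 → 1/20 → 1/15 → 1/13 — 2 2/3 stops longer (brighter).
ISO: 64 → 50 — 1/3 stop lower (darker).
Net: +2 2/3 −1/3 = +2 1/3 stops.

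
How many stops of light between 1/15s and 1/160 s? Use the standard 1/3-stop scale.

1/15 → 1/20 → 1/25 → 1/30 → 1/40 → 1/50 → 1/60 → 1/80 → 1/100 → 1/125 → 1/160 — count the steps: 10 third-stops = 3 1/3 stops.

3 1/3 stops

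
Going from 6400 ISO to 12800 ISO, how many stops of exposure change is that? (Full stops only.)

1 stop

6400 → 12800 — count the steps: 1 stop.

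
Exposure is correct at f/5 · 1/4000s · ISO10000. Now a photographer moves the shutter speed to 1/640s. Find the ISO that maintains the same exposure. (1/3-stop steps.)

ISO 1600

Shutter speed: 1/4000 → 1/3200 → 1/2500 → 1/2000 → 1/1600 → 1/1250 → 1/1000 → 1/800 → 1/640 — 2 2/3 stops longer (brighter).
Need 2 2/3 stops darker from the ISO: 10000 → 8000 → 6400 → 5000 → 4000 → 3200 → 2500 → 2000 → 1600.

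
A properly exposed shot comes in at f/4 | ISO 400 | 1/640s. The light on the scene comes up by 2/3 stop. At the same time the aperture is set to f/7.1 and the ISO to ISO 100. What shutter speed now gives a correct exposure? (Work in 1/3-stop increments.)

Scene light: 2/3 stop brighter.
Aperture: f/4 → f/4.5 → f/5 → f/5.6 → f/6.3 → f/7.1 — 1 2/3 stops smaller aperture (darker).
ISO: 400 → 320 → 250 → 200 → 160 → 125 → 100 — 2 stops dropped (darker).
Net so far: 3 stops darker. Shutter speed: 1/640 → 1/500 → 1/400 → 1/320 → 1/250 → 1/200 → 1/160 → 1/125 → 1/100 → 1/80.

1/80s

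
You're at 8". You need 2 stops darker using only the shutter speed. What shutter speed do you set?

Shutter speed: 8 → 4 → 2 — 2 stops faster (darker).

2 s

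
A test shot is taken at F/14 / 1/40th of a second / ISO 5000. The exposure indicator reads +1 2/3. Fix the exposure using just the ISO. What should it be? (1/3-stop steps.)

Overexposed by 1 2/3 stops → need 1 2/3 stops darker.
ISO: 5000 → 4000 → 3200 → 2500 → 2000 → 1600.

ISO 1600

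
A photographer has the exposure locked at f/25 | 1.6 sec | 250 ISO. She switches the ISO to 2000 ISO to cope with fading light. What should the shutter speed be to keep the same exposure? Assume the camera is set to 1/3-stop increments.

ISO: 250 → 320 → 400 → 500 → 640 → 800 → 1000 → 1250 → 1600 → 2000 — 3 stops higher (brighter).
Need 3 stops darker from the shutter speed: 1.6 → 1.3 → 1 → 0.8 → 0.6 → 0.5 → 0.4 → 0.3 → 1/4 → 1/5.

1/5s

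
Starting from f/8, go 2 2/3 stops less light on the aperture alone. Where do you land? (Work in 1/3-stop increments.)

Aperture: f/8 → f/9 → f/10 → f/11 → f/13 → f/14 → f/16 → f/18 → f/20 — 2 2/3 stops smaller aperture (darker).

f/20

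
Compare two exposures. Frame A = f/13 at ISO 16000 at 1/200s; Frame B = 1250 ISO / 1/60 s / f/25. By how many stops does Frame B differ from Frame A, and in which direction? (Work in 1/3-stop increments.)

Aperture: f/13 → f/14 → f/16 → f/18 → f/20 → f/22 → f/25 — 2 stops narrower (darker).
Shutter speed: 1/200 → 1/160 → 1/125 → 1/100 → 1/80 → 1/60 — 1 2/3 stops longer (brighter).
ISO: 16000 → 12800 → 10000 → 8000 → 6400 → 5000 → 4000 → 3200 → 2500 → 2000 → 1600 → 1250 — 3 2/3 stops lower (darker).
Net: −2 +1 2/3 −3 2/3 = −4 stops.

4 stops darker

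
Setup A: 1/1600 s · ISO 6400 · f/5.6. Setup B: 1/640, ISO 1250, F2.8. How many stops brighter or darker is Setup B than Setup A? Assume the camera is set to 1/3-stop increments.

1 stop brighter

Aperture: f/5.6 → f/5 → f/4.5 → f/4 → f/3.5 → f/3.2 → f/2.8 — 2 stops larger aperture (brighter).
Shutter speed: 1/1600 → 1/1250 → 1/1000 → 1/800 → 1/640 — 1 1/3 stops longer (brighter).
ISO: 6400 → 5000 → 4000 → 3200 → 2500 → 2000 → 1600 → 1250 — 2 1/3 stops dropped (darker).
Net: +2 +1 1/3 −2 1/3 = +1 stop.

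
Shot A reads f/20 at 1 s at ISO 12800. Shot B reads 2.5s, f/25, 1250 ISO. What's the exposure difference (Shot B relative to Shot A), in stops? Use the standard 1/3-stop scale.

Aperture: f/20 → f/22 → f/25 — 2/3 stop smaller aperture (darker).
Shutter speed: 1 → 1.3 → 1.6 → 2 → 2.5 — 1 1/3 stops slower (brighter).
ISO: 12800 → 10000 → 8000 → 6400 → 5000 → 4000 → 3200 → 2500 → 2000 → 1600 → 1250 — 3 1/3 stops lower (darker).
Net: −2/3 +1 1/3 −3 1/3 = −2 2/3 stops.

2 2/3 stops darker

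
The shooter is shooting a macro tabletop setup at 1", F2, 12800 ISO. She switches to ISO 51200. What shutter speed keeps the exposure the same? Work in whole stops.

1/4s

ISO: 12800 → 25600 → 51200 — 2 stops raised (brighter).
Need 2 stops darker from the shutter speed: 1 → 1/2 → 1/4.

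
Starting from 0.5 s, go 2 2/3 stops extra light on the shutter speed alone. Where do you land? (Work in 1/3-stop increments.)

Shutter speed: 0.5 → 0.6 → 0.8 → 1 → 1.3 → 1.6 → 2 → 2.5 → 3.2 — 2 2/3 stops longer (brighter).

3.2 s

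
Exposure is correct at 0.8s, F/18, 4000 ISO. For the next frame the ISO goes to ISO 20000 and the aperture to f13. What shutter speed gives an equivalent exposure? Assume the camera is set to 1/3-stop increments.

ISO: 4000 → 5000 → 6400 → 8000 → 10000 → 12800 → 16000 → 20000 — 2 1/3 stops higher (brighter).
Aperture: f/18 → f/16 → f/14 → f/13 — 1 stop wider (brighter).
Net change so far: 3 1/3 stops brighter. Offset with the shutter speed: 0.8 → 0.6 → 0.5 → 0.4 → 0.3 → 1/4 → 1/5 → 1/6 → 1/8 → 1/10 → 1/13.

1/13s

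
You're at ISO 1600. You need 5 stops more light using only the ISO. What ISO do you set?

ISO: 1600 → 3200 → 6400 → 12800 → 25600 → 51200 — 5 stops raised (brighter).

ISO 51200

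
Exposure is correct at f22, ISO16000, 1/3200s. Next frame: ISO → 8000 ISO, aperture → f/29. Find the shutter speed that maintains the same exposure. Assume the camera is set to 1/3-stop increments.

1/1000s

ISO: 16000 → 12800 → 10000 → 8000 — 1 stop dropped (darker).
Aperture: f/22 → f/25 → f/29 — 2/3 stop stopped down (darker).
Net change so far: 1 2/3 stops darker. Offset with the shutter speed: 1/3200 → 1/2500 → 1/2000 → 1/1600 → 1/1250 → 1/1000.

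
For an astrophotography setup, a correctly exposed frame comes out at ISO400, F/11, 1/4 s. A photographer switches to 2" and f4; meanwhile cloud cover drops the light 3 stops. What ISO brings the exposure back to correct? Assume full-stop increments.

ISO 50

Scene light: 3 stops darker.
Shutter speed: 1/4 → 1/2 → 1 → 2 — 3 stops slower (brighter).
Aperture: f/11 → f/8 → f/5.6 → f/4 — 3 stops wider (brighter).
Net so far: 3 stops brighter. ISO: 400 → 200 → 100 → 50.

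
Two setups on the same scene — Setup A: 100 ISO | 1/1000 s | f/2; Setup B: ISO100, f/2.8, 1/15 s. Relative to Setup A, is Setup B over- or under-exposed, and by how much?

5 stops brighter

Aperture: f/2 → f/2.8 — 1 stop narrower (darker).
Shutter speed: 1/1000 → 1/500 → 1/250 → 1/125 → 1/60 → 1/30 → 1/15 — 6 stops longer (brighter).
ISO: unchanged.
Net: −1 +6 = +5 stops.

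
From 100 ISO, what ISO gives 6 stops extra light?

ISO: 100 → 200 → 400 → 800 → 1600 → 3200 → 6400 — 6 stops raised (brighter).

ISO 6400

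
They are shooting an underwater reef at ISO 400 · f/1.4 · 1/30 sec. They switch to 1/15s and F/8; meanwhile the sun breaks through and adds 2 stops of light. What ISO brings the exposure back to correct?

ISO 1600

Scene light: 2 stops brighter.
Shutter speed: 1/30 → 1/15 — 1 stop slower (brighter).
Aperture: f/1.4 → f/2 → f/2.8 → f/4 → f/5.6 → f/8 — 5 stops smaller aperture (darker).
Net so far: 2 stops darker. ISO: 400 → 800 → 1600.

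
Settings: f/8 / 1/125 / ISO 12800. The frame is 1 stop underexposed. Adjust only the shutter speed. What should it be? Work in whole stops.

1/60s

Underexposed by 1 stop → need 1 stop brighter.
Shutter speed: 1/125 → 1/60.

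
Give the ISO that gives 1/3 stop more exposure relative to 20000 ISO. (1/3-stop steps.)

ISO: 20000 → 25600 — 1/3 stop raised (brighter).

ISO 25600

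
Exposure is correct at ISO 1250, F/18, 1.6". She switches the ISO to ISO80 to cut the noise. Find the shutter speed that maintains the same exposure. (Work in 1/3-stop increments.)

ISO: 1250 → 1000 → 800 → 640 → 500 → 400 → 320 → 250 → 200 → 160 → 125 → 100 → 80 — 4 stops dropped (darker).
Need 4 stops brighter from the shutter speed: 1.6 → 2 → 2.5 → 3.2 → 4 → 5 → 6 → 8 → 10 → 13 → 15 → 20 → 25.

25 s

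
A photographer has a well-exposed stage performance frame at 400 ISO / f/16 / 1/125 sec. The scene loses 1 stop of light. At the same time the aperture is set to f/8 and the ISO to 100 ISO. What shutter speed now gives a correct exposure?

Scene light: 1 stop darker.
Aperture: f/16 → f/11 → f/8 — 2 stops wider (brighter).
ISO: 400 → 200 → 100 — 2 stops dropped (darker).
Net so far: 1 stop darker. Shutter speed: 1/125 → 1/60.

1/60s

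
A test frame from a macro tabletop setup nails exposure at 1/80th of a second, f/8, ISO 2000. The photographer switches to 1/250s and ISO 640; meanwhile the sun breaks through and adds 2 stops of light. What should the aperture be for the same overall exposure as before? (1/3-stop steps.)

f/5

Scene light: 2 stops brighter.
Shutter speed: 1/80 → 1/100 → 1/125 → 1/160 → 1/200 → 1/250 — 1 2/3 stops faster (darker).
ISO: 2000 → 1600 → 1250 → 1000 → 800 → 640 — 1 2/3 stops lower (darker).
Net so far: 1 1/3 stops darker. Aperture: f/8 → f/7.1 → f/6.3 → f/5.6 → f/5.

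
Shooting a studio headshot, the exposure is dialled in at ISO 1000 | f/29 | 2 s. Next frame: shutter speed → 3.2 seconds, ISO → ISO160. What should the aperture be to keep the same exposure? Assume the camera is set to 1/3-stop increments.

Shutter speed: 2 → 2.5 → 3.2 — 2/3 stop slower (brighter).
ISO: 1000 → 800 → 640 → 500 → 400 → 320 → 250 → 200 → 160 — 2 2/3 stops dropped (darker).
Net change so far: 2 stops darker. Offset with the aperture: f/29 → f/25 → f/22 → f/20 → f/18 → f/16 → f/14.

f/14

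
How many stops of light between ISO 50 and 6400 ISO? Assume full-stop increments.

7 stops

50 → 100 → 200 → 400 → 800 → 1600 → 3200 → 6400 — count the steps: 7 stops.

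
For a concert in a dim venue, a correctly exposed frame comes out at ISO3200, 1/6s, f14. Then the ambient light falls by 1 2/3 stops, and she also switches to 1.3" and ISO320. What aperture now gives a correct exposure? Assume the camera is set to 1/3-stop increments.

f/7.1

Scene light: 1 2/3 stops darker.
Shutter speed: 1/6 → 1/5 → 1/4 → 0.3 → 0.4 → 0.5 → 0.6 → 0.8 → 1 → 1.3 — 3 stops slower (brighter).
ISO: 3200 → 2500 → 2000 → 1600 → 1250 → 1000 → 800 → 640 → 500 → 400 → 320 — 3 1/3 stops lower (darker).
Net so far: 2 stops darker. Aperture: f/14 → f/13 → f/11 → f/10 → f/9 → f/8 → f/7.1.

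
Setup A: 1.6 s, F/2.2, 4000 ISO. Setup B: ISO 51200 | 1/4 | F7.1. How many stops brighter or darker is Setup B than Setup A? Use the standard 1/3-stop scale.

Aperture: f/2.2 → f/2.5 → f/2.8 → f/3.2 → f/3.5 → f/4 → f/4.5 → f/5 → f/5.6 → f/6.3 → f/7.1 — 3 1/3 stops narrower (darker).
Shutter speed: 1.6 → 1.3 → 1 → 0.8 → 0.6 → 0.5 → 0.4 → 0.3 → 1/4 — 2 2/3 stops shorter (darker).
ISO: 4000 → 5000 → 6400 → 8000 → 10000 → 12800 → 16000 → 20000 → 25600 → 32000 → 40000 → 51200 — 3 2/3 stops higher (brighter).
Net: −3 1/3 −2 2/3 +3 2/3 = −2 1/3 stops.

2 1/3 stops darker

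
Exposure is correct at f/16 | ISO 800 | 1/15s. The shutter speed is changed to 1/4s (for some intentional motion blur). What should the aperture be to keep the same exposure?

f/32

Shutter speed: 1/15 → 1/8 → 1/4 — 2 stops longer (brighter).
Need 2 stops darker from the aperture: f/16 → f/22 → f/32.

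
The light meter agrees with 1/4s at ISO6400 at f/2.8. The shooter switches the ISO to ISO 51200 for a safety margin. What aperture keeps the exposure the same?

ISO: 6400 → 12800 → 25600 → 51200 — 3 stops higher (brighter).
Need 3 stops darker from the aperture: f/2.8 → f/4 → f/5.6 → f/8.

f/8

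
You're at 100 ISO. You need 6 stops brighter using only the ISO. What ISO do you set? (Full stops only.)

ISO: 100 → 200 → 400 → 800 → 1600 → 3200 → 6400 — 6 stops raised (brighter).

ISO 6400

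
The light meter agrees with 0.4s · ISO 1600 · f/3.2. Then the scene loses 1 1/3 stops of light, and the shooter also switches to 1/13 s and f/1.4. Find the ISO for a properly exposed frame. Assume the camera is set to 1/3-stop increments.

ISO 4000

Scene light: 1 1/3 stops darker.
Shutter speed: 0.4 → 0.3 → 1/4 → 1/5 → 1/6 → 1/8 → 1/10 → 1/13 — 2 1/3 stops faster (darker).
Aperture: f/3.2 → f/2.8 → f/2.5 → f/2.2 → f/2 → f/1.8 → f/1.6 → f/1.4 — 2 1/3 stops larger aperture (brighter).
Net so far: 1 1/3 stops darker. ISO: 1600 → 2000 → 2500 → 3200 → 4000.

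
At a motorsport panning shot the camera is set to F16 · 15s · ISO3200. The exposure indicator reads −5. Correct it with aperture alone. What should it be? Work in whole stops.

Underexposed by 5 stops → need 5 stops brighter.
Aperture: f/16 → f/11 → f/8 → f/5.6 → f/4 → f/2.8.

f/2.8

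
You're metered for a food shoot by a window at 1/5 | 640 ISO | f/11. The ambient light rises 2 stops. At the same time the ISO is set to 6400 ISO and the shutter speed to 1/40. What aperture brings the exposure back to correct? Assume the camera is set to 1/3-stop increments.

Scene light: 2 stops brighter.
ISO: 640 → 800 → 1000 → 1250 → 1600 → 2000 → 2500 → 3200 → 4000 → 5000 → 6400 — 3 1/3 stops raised (brighter).
Shutter speed: 1/5 → 1/6 → 1/8 → 1/10 → 1/13 → 1/15 → 1/20 → 1/25 → 1/30 → 1/40 — 3 stops faster (darker).
Net so far: 2 1/3 stops brighter. Aperture: f/11 → f/13 → f/14 → f/16 → f/18 → f/20 → f/22 → f/25.

f/25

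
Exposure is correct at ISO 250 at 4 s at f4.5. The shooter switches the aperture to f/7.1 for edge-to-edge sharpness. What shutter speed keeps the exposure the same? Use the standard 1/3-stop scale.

Aperture: f/4.5 → f/5 → f/5.6 → f/6.3 → f/7.1 — 1 1/3 stops narrower (darker).
Need 1 1/3 stops brighter from the shutter speed: 4 → 5 → 6 → 8 → 10.

10 s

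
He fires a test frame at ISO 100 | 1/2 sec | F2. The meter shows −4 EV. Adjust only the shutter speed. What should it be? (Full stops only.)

Underexposed by 4 stops → need 4 stops brighter.
Shutter speed: 1/2 → 1 → 2 → 4 → 8.

8 s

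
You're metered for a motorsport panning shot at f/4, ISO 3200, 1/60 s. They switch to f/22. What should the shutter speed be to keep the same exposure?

Aperture: f/4 → f/5.6 → f/8 → f/11 → f/16 → f/22 — 5 stops stopped down (darker).
Need 5 stops brighter from the shutter speed: 1/60 → 1/30 → 1/15 → 1/8 → 1/4 → 1/2.

1/2s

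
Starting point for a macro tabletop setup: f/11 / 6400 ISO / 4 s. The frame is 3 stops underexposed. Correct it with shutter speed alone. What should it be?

30 s

Underexposed by 3 stops → need 3 stops brighter.
Shutter speed: 4 → 8 → 15 → 30.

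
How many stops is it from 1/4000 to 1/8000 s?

1 stop

1/4000 → 1/8000 — count the steps: 1 stop.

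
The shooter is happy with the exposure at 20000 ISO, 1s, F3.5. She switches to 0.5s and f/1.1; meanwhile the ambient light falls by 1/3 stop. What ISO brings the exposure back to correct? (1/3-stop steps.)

ISO 5000

Scene light: 1/3 stop darker.
Shutter speed: 1 → 0.8 → 0.6 → 0.5 — 1 stop faster (darker).
Aperture: f/3.5 → f/3.2 → f/2.8 → f/2.5 → f/2.2 → f/2 → f/1.8 → f/1.6 → f/1.4 → f/1.2 → f/1.1 — 3 1/3 stops wider (brighter).
Net so far: 2 stops brighter. ISO: 20000 → 16000 → 12800 → 10000 → 8000 → 6400 → 5000.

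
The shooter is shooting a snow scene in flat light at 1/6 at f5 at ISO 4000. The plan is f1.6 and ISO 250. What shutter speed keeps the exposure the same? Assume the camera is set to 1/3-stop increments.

Aperture: f/5 → f/4.5 → f/4 → f/3.5 → f/3.2 → f/2.8 → f/2.5 → f/2.2 → f/2 → f/1.8 → f/1.6 — 3 1/3 stops opened up (brighter).
ISO: 4000 → 3200 → 2500 → 2000 → 1600 → 1250 → 1000 → 800 → 640 → 500 → 400 → 320 → 250 — 4 stops dropped (darker).
Net change so far: 2/3 stop darker. Offset with the shutter speed: 1/6 → 1/5 → 1/4.

1/4s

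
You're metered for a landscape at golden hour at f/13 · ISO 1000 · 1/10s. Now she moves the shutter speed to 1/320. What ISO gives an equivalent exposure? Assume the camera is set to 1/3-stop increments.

ISO 32000

Shutter speed: 1/10 → 1/13 → 1/15 → 1/20 → 1/25 → 1/30 → 1/40 → 1/50 → 1/60 → 1/80 → 1/100 → 1/125 → 1/160 → 1/200 → 1/250 → 1/320 — 5 stops shorter (darker).
Need 5 stops brighter from the ISO: 1000 → 1250 → 1600 → 2000 → 2500 → 3200 → 4000 → 5000 → 6400 → 8000 → 10000 → 12800 → 16000 → 20000 → 25600 → 32000.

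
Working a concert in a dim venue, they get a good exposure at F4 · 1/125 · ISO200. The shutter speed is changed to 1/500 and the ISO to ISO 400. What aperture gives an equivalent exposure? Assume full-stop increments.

Shutter speed: 1/125 → 1/250 → 1/500 — 2 stops faster (darker).
ISO: 200 → 400 — 1 stop higher (brighter).
Net change so far: 1 stop darker. Offset with the aperture: f/4 → f/2.8.

f/2.8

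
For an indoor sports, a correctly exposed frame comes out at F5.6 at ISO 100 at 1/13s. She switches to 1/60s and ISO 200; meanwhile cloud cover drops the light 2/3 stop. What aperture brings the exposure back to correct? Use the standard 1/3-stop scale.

f/2.8

Scene light: 2/3 stop darker.
Shutter speed: 1/13 → 1/15 → 1/20 → 1/25 → 1/30 → 1/40 → 1/50 → 1/60 — 2 1/3 stops faster (darker).
ISO: 100 → 125 → 160 → 200 — 1 stop higher (brighter).
Net so far: 2 stops darker. Aperture: f/5.6 → f/5 → f/4.5 → f/4 → f/3.5 → f/3.2 → f/2.8.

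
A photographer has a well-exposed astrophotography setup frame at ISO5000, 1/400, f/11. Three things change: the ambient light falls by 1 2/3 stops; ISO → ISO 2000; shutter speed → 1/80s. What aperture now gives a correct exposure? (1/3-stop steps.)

Scene light: 1 2/3 stops darker.
ISO: 5000 → 4000 → 3200 → 2500 → 2000 — 1 1/3 stops lower (darker).
Shutter speed: 1/400 → 1/320 → 1/250 → 1/200 → 1/160 → 1/125 → 1/100 → 1/80 — 2 1/3 stops slower (brighter).
Net so far: 2/3 stop darker. Aperture: f/11 → f/10 → f/9.

f/9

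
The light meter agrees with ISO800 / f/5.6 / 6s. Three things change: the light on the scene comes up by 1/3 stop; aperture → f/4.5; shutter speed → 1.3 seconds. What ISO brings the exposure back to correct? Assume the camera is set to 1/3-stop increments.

Scene light: 1/3 stop brighter.
Aperture: f/5.6 → f/5 → f/4.5 — 2/3 stop opened up (brighter).
Shutter speed: 6 → 5 → 4 → 3.2 → 2.5 → 2 → 1.6 → 1.3 — 2 1/3 stops shorter (darker).
Net so far: 1 1/3 stops darker. ISO: 800 → 1000 → 1250 → 1600 → 2000.

ISO 2000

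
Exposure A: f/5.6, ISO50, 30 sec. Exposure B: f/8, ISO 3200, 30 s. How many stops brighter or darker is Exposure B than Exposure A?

Aperture: f/5.6 → f/8 — 1 stop narrower (darker).
Shutter speed: unchanged.
ISO: 50 → 100 → 200 → 400 → 800 → 1600 → 3200 — 6 stops raised (brighter).
Net: −1 +6 = +5 stops.

5 stops brighter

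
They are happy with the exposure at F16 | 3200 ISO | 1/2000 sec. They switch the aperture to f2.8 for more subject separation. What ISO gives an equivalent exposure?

Aperture: f/16 → f/11 → f/8 → f/5.6 → f/4 → f/2.8 — 5 stops larger aperture (brighter).
Need 5 stops darker from the ISO: 3200 → 1600 → 800 → 400 → 200 → 100.

ISO 100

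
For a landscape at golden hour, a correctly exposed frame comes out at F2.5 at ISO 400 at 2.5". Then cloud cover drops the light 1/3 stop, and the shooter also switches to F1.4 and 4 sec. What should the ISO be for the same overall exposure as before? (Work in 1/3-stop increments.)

Scene light: 1/3 stop darker.
Aperture: f/2.5 → f/2.2 → f/2 → f/1.8 → f/1.6 → f/1.4 — 1 2/3 stops larger aperture (brighter).
Shutter speed: 2.5 → 3.2 → 4 — 2/3 stop slower (brighter).
Net so far: 2 stops brighter. ISO: 400 → 320 → 250 → 200 → 160 → 125 → 100.

ISO 100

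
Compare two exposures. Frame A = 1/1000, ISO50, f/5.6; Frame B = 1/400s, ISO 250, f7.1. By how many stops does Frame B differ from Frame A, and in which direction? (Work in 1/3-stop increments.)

3 stops brighter

Aperture: f/5.6 → f/6.3 → f/7.1 — 2/3 stop smaller aperture (darker).
Shutter speed: 1/1000 → 1/800 → 1/640 → 1/500 → 1/400 — 1 1/3 stops slower (brighter).
ISO: 50 → 64 → 80 → 100 → 125 → 160 → 200 → 250 — 2 1/3 stops higher (brighter).
Net: −2/3 +1 1/3 +2 1/3 = +3 stops.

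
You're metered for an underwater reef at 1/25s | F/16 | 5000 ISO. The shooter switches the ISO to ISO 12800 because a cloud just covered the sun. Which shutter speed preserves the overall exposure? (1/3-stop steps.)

1/60s

ISO: 5000 → 6400 → 8000 → 10000 → 12800 — 1 1/3 stops raised (brighter).
Need 1 1/3 stops darker from the shutter speed: 1/25 → 1/30 → 1/40 → 1/50 → 1/60.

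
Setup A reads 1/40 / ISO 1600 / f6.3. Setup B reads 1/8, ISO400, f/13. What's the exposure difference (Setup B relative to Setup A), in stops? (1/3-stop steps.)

1 2/3 stops darker

Aperture: f/6.3 → f/7.1 → f/8 → f/9 → f/10 → f/11 → f/13 — 2 stops stopped down (darker).
Shutter speed: 1/40 → 1/30 → 1/25 → 1/20 → 1/15 → 1/13 → 1/10 → 1/8 — 2 1/3 stops slower (brighter).
ISO: 1600 → 1250 → 1000 → 800 → 640 → 500 → 400 — 2 stops dropped (darker).
Net: −2 +2 1/3 −2 = −1 2/3 stops.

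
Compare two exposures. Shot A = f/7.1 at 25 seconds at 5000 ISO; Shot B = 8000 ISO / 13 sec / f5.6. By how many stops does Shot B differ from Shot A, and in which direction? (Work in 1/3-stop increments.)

1/3 stop brighter

Aperture: f/7.1 → f/6.3 → f/5.6 — 2/3 stop larger aperture (brighter).
Shutter speed: 25 → 20 → 15 → 13 — 1 stop faster (darker).
ISO: 5000 → 6400 → 8000 — 2/3 stop raised (brighter).
Net: +2/3 −1 +2/3 = +1/3 stops.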